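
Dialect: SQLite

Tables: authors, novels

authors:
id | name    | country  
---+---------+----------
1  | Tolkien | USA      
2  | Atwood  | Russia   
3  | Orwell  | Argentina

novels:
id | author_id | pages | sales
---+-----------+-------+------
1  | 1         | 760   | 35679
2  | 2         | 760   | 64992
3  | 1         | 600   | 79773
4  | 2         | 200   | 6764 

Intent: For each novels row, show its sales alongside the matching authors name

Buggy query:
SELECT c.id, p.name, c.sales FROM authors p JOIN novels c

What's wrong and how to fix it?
Bug: Missing join condition: each novels row is matched to all authors rows instead of just its own

Fix: Specify the join condition linking the foreign key to the parent id

Corrected query:
SELECT c.id, p.name, c.sales FROM authors p JOIN novels c ON c.author_id = p.id

Result:
id | name    | sales
---+---------+------
1  | Tolkien | 35679
2  | Atwood  | 64992
3  | Tolkien | 79773
4  | Atwood  | 6764 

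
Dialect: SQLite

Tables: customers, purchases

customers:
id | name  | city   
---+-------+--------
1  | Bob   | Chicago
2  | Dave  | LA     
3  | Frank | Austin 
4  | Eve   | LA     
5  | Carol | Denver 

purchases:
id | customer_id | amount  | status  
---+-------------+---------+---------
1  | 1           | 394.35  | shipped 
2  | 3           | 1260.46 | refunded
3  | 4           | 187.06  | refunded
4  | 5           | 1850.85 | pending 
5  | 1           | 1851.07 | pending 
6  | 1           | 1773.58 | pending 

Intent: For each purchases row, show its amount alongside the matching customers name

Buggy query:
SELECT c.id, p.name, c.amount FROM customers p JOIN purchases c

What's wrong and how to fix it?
Bug: Missing join condition: each purchases row is matched to all customers rows instead of just its own

Fix: Add ON c.customer_id = p.id to the JOIN

Corrected query:
SELECT c.id, p.name, c.amount FROM customers p JOIN purchases c ON c.customer_id = p.id

Result:
id | name  | amount 
---+-------+--------
1  | Bob   | 394.35 
2  | Frank | 1260.46
3  | Eve   | 187.06 
4  | Carol | 1850.85
5  | Bob   | 1851.07
6  | Bob   | 1773.58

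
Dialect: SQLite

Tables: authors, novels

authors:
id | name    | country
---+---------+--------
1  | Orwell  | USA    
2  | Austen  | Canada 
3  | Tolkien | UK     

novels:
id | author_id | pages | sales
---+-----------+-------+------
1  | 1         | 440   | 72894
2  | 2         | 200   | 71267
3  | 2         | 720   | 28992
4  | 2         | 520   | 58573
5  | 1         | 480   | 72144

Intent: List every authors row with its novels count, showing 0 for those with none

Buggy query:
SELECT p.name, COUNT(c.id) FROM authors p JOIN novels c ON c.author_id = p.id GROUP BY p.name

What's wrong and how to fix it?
Bug: An inner join excludes parents with zero children

Fix: Use LEFT JOIN so parents without children still appear (COUNT(c.id) gives 0)

Corrected query:
SELECT p.name, COUNT(c.id) FROM authors p LEFT JOIN novels c ON c.author_id = p.id GROUP BY p.name

Result:
name    | COUNT(c.id)
--------+------------
Austen  | 3          
Orwell  | 2          
Tolkien | 0          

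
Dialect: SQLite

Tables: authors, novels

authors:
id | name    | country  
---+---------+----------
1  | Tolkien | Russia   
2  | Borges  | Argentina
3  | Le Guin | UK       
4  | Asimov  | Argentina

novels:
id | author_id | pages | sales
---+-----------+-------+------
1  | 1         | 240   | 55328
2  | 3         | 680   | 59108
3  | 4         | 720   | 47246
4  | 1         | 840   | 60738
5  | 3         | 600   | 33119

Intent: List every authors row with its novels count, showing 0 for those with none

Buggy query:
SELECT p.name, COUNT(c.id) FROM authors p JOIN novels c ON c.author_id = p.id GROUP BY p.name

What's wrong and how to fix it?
Bug: INNER JOIN drops authors rows that have no matching novels rows

Fix: Switch to LEFT JOIN to retain unmatched parent rows

Corrected query:
SELECT p.name, COUNT(c.id) FROM authors p LEFT JOIN novels c ON c.author_id = p.id GROUP BY p.name

Result:
name    | COUNT(c.id)
--------+------------
Asimov  | 1          
Borges  | 0          
Le Guin | 2          
Tolkien | 2          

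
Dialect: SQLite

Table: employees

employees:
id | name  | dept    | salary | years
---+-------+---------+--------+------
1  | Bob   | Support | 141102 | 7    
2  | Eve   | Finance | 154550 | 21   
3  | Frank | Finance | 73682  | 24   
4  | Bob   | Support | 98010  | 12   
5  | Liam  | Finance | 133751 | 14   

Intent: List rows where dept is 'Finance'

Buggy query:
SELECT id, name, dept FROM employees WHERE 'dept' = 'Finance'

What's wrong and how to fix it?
Bug: 'dept' in single quotes is a string literal, not the column; the comparison is literal-vs-literal and never true

Fix: Reference the column as dept without single quotes

Corrected query:
SELECT id, name, dept FROM employees WHERE dept = 'Finance'

Result:
id | name  | dept   
---+-------+--------
2  | Eve   | Finance
3  | Frank | Finance
5  | Liam  | Finance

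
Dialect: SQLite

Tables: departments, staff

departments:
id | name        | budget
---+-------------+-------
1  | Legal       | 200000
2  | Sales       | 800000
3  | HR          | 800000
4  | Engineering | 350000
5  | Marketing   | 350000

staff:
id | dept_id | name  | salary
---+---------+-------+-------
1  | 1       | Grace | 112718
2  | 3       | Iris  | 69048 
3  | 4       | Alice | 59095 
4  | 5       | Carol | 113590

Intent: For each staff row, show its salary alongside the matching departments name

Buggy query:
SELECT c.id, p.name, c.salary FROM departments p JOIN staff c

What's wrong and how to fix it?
Bug: JOIN with no ON clause produces a cartesian product; every staff row pairs with every departments row

Fix: Specify the join condition linking the foreign key to the parent id

Corrected query:
SELECT c.id, p.name, c.salary FROM departments p JOIN staff c ON c.dept_id = p.id

Result:
id | name        | salary
---+-------------+-------
1  | Legal       | 112718
2  | HR          | 69048 
3  | Engineering | 59095 
4  | Marketing   | 113590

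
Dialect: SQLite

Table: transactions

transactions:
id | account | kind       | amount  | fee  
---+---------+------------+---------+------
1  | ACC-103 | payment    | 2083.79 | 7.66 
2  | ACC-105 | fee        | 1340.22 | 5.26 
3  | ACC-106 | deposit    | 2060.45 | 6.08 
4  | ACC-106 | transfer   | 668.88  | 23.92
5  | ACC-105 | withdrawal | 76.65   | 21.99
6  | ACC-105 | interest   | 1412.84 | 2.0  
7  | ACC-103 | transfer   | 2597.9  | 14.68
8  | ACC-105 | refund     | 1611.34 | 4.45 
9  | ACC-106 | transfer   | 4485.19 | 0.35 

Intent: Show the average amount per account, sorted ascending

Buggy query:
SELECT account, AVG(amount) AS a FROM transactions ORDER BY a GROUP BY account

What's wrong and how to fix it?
Bug: ORDER BY appears before GROUP BY; SQL clause order requires GROUP BY first

Fix: Move ORDER BY to the end, after GROUP BY

Corrected query:
SELECT account, AVG(amount) AS a FROM transactions GROUP BY account ORDER BY a

Result:
account | a        
--------+----------
ACC-105 | 1110.2625
ACC-103 | 2340.845 
ACC-106 | 2404.84  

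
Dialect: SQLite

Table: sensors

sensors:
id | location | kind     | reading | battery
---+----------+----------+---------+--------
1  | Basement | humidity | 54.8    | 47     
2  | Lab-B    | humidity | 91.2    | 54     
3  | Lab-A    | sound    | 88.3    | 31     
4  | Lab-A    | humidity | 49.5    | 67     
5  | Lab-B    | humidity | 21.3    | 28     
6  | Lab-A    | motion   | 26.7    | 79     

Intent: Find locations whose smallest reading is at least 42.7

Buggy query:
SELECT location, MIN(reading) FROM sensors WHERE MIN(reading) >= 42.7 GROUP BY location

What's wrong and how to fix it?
Bug: Aggregates like MIN are computed per group after WHERE runs

Fix: Use HAVING for the per-group MIN condition

Corrected query:
SELECT location, MIN(reading) FROM sensors GROUP BY location HAVING MIN(reading) >= 42.7

Result:
location | MIN(reading)
---------+-------------
Basement | 54.8        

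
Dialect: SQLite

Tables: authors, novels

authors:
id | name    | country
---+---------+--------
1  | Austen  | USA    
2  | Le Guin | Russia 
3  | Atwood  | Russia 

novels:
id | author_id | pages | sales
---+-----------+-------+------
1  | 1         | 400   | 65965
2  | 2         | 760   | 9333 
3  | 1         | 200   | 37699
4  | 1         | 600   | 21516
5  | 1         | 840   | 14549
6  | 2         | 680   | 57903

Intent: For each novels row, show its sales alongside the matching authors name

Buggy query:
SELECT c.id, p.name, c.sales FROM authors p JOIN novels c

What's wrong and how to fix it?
Bug: JOIN with no ON clause produces a cartesian product; every novels row pairs with every authors row

Fix: Specify the join condition linking the foreign key to the parent id

Corrected query:
SELECT c.id, p.name, c.sales FROM authors p JOIN novels c ON c.author_id = p.id

Result:
id | name    | sales
---+---------+------
1  | Austen  | 65965
2  | Le Guin | 9333 
3  | Austen  | 37699
4  | Austen  | 21516
5  | Austen  | 14549
6  | Le Guin | 57903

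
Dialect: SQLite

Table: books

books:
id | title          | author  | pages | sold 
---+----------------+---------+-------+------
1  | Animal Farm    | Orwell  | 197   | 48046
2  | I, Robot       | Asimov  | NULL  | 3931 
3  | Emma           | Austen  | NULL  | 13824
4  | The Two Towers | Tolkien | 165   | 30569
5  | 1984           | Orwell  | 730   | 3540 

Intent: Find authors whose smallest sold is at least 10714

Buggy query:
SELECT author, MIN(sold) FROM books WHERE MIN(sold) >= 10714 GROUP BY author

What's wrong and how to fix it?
Bug: MIN() in WHERE is a misuse of aggregate

Fix: Replace WHERE with HAVING after the GROUP BY

Corrected query:
SELECT author, MIN(sold) FROM books GROUP BY author HAVING MIN(sold) >= 10714

Result:
author  | MIN(sold)
--------+----------
Austen  | 13824    
Tolkien | 30569    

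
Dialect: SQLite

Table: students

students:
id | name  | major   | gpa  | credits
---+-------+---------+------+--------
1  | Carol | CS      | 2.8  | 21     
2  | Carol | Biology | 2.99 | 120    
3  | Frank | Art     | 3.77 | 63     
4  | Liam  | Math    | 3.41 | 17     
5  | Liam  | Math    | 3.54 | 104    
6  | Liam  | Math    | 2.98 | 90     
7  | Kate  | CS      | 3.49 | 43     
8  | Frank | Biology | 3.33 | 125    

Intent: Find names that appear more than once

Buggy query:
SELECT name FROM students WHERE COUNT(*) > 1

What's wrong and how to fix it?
Bug: COUNT(*) is an aggregate and cannot be used in WHERE

Fix: Group first, then use HAVING for the count condition

Corrected query:
SELECT name FROM students GROUP BY name HAVING COUNT(*) > 1

Result:
name 
-----
Carol
Frank
Liam 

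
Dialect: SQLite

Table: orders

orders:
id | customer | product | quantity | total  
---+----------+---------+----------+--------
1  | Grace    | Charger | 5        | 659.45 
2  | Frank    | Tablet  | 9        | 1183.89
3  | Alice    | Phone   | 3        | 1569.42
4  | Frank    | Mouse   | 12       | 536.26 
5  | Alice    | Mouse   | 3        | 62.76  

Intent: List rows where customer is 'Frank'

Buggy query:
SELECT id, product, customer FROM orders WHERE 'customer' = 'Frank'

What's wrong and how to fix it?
Bug: Single quotes denote string literals in SQL; the column name is being compared as a constant string

Fix: Remove the quotes around the column name (or use double quotes for an identifier)

Corrected query:
SELECT id, product, customer FROM orders WHERE customer = 'Frank'

Result:
id | product | customer
---+---------+---------
2  | Tablet  | Frank   
4  | Mouse   | Frank   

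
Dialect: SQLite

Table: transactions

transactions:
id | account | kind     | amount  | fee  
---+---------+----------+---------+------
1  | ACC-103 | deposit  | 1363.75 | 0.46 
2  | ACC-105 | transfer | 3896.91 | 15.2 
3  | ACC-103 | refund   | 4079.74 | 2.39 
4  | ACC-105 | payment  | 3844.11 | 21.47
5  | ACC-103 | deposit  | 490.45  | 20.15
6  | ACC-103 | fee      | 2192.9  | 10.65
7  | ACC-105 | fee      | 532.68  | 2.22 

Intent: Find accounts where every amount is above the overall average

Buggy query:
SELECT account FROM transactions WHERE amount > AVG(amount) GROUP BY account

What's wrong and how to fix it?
Bug: WHERE evaluates per row before aggregation, so AVG() is unavailable

Fix: Use a subquery for AVG and a HAVING MIN(...) filter so the condition holds for every row in the group

Corrected query:
SELECT account FROM transactions GROUP BY account HAVING MIN(amount) > (SELECT AVG(amount) FROM transactions)

Result:
(no rows)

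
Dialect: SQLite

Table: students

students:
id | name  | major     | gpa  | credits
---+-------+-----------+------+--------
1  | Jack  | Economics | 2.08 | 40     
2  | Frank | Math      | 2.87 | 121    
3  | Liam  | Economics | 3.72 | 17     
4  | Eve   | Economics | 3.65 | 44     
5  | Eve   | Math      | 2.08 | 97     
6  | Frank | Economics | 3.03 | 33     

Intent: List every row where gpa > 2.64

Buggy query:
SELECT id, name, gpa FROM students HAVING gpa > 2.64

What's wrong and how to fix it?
Bug: HAVING filters the output of aggregation, but this query has no GROUP BY and no aggregate functions, so SQLite rejects it (HAVING clause on a non-aggregate query); the condition here is per row

Fix: Replace HAVING with WHERE since the condition applies to individual rows

Corrected query:
SELECT id, name, gpa FROM students WHERE gpa > 2.64

Result:
id | name  | gpa 
---+-------+-----
2  | Frank | 2.87
3  | Liam  | 3.72
4  | Eve   | 3.65
6  | Frank | 3.03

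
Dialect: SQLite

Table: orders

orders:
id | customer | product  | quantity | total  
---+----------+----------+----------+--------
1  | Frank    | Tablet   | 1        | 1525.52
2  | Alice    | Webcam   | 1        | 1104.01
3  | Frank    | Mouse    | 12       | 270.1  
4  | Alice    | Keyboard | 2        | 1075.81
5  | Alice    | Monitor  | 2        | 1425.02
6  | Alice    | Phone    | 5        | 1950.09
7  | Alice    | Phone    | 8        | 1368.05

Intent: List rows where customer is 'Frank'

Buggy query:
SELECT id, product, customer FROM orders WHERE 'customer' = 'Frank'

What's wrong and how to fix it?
Bug: 'customer' in single quotes is a string literal, not the column; the comparison is literal-vs-literal and never true

Fix: Reference the column as customer without single quotes

Corrected query:
SELECT id, product, customer FROM orders WHERE customer = 'Frank'

Result:
id | product | customer
---+---------+---------
1  | Tablet  | Frank   
3  | Mouse   | Frank   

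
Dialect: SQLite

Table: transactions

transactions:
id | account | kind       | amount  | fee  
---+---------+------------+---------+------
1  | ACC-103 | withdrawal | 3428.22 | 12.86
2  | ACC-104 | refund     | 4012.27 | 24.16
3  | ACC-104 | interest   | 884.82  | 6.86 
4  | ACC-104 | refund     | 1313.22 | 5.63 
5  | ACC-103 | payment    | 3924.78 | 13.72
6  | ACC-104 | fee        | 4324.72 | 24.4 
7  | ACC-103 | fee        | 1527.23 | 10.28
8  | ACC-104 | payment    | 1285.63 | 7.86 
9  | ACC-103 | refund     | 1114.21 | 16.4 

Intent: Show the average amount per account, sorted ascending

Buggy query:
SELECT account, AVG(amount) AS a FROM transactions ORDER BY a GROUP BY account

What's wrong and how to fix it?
Bug: GROUP BY must precede ORDER BY

Fix: Move ORDER BY to the end, after GROUP BY

Corrected query:
SELECT account, AVG(amount) AS a FROM transactions GROUP BY account ORDER BY a

Result:
account | a       
--------+---------
ACC-104 | 2364.132
ACC-103 | 2498.61 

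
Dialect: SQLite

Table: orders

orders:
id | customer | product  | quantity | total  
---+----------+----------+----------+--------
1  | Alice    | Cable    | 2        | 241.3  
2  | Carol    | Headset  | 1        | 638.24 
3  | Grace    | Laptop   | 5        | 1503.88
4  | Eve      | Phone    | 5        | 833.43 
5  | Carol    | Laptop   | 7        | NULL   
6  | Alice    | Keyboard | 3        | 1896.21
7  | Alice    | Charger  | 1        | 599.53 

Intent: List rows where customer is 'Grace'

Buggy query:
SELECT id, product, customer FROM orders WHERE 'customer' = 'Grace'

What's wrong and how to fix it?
Bug: Single quotes denote string literals in SQL; the column name is being compared as a constant string

Fix: Reference the column as customer without single quotes

Corrected query:
SELECT id, product, customer FROM orders WHERE customer = 'Grace'

Result:
id | product | customer
---+---------+---------
3  | Laptop  | Grace   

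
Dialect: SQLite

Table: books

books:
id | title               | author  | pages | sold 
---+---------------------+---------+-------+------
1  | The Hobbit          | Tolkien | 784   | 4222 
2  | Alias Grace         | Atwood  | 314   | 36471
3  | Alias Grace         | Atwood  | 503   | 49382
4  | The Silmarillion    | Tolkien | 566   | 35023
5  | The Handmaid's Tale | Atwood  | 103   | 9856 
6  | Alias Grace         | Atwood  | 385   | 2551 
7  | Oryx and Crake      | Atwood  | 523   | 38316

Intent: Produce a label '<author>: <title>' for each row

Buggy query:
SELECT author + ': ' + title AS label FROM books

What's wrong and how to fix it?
Bug: SQLite uses || for string concatenation; + coerces text to numbers (yielding 0)

Fix: Replace + with || to concatenate text

Corrected query:
SELECT author || ': ' || title AS label FROM books

Result:
label                      
---------------------------
Tolkien: The Hobbit        
Atwood: Alias Grace        
Atwood: Alias Grace        
Tolkien: The Silmarillion  
Atwood: The Handmaid's Tale
Atwood: Alias Grace        
Atwood: Oryx and Crake     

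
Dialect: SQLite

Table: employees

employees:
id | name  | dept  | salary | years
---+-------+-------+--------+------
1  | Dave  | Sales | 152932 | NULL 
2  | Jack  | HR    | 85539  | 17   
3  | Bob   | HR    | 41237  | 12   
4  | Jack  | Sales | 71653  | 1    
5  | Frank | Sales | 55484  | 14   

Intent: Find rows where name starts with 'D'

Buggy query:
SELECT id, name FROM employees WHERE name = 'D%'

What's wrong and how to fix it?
Bug: Wildcards only work with LIKE; '=' treats '%' as a literal character

Fix: Replace '=' with LIKE so 'D%' is treated as a pattern

Corrected query:
SELECT id, name FROM employees WHERE name LIKE 'D%'

Result:
id | name
---+-----
1  | Dave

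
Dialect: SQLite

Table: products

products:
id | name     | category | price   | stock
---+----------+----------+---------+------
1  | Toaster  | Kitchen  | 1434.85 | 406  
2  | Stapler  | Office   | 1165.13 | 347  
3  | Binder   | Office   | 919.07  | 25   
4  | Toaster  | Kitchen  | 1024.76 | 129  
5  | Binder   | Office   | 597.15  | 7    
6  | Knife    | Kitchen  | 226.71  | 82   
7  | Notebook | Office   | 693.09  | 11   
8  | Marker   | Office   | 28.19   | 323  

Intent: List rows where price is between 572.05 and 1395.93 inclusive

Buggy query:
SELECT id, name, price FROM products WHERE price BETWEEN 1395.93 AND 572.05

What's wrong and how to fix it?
Bug: BETWEEN expects the lower bound first; with 1395.93 AND 572.05 the range is empty

Fix: Swap the bounds so the smaller value comes first

Corrected query:
SELECT id, name, price FROM products WHERE price BETWEEN 572.05 AND 1395.93

Result:
id | name     | price  
---+----------+--------
2  | Stapler  | 1165.13
3  | Binder   | 919.07 
4  | Toaster  | 1024.76
5  | Binder   | 597.15 
7  | Notebook | 693.09 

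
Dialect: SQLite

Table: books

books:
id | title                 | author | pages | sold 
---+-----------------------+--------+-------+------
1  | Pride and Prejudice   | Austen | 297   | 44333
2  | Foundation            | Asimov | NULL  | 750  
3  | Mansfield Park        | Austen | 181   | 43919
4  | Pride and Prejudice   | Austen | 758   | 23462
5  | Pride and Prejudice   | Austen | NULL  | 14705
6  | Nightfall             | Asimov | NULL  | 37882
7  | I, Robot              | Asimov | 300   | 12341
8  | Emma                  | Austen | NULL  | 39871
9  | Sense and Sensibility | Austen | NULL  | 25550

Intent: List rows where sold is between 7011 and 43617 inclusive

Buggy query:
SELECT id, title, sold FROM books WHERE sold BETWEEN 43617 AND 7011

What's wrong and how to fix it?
Bug: The bounds are reversed; BETWEEN a AND b requires a <= b to match anything

Fix: Write BETWEEN 7011 AND 43617

Corrected query:
SELECT id, title, sold FROM books WHERE sold BETWEEN 7011 AND 43617

Result:
id | title                 | sold 
---+-----------------------+------
4  | Pride and Prejudice   | 23462
5  | Pride and Prejudice   | 14705
6  | Nightfall             | 37882
7  | I, Robot              | 12341
8  | Emma                  | 39871
9  | Sense and Sensibility | 25550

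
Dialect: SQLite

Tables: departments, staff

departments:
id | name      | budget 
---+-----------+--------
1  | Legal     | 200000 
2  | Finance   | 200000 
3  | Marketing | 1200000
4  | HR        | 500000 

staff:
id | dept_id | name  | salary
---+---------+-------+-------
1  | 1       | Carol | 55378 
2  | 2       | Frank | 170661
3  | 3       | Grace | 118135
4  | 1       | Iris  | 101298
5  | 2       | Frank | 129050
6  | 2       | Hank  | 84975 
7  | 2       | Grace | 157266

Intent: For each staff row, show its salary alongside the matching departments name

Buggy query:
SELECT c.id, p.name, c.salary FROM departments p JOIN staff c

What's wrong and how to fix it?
Bug: JOIN with no ON clause produces a cartesian product; every staff row pairs with every departments row

Fix: Add ON c.dept_id = p.id to the JOIN

Corrected query:
SELECT c.id, p.name, c.salary FROM departments p JOIN staff c ON c.dept_id = p.id

Result:
id | name      | salary
---+-----------+-------
1  | Legal     | 55378 
2  | Finance   | 170661
3  | Marketing | 118135
4  | Legal     | 101298
5  | Finance   | 129050
6  | Finance   | 84975 
7  | Finance   | 157266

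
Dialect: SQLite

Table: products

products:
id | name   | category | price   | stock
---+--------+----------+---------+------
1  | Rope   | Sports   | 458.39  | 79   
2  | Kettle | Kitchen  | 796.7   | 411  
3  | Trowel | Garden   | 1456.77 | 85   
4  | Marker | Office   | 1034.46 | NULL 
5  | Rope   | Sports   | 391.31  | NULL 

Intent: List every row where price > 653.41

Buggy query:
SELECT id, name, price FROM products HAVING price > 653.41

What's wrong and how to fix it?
Bug: HAVING filters the output of aggregation, but this query has no GROUP BY and no aggregate functions, so SQLite rejects it (HAVING clause on a non-aggregate query); the condition here is per row

Fix: Replace HAVING with WHERE since the condition applies to individual rows

Corrected query:
SELECT id, name, price FROM products WHERE price > 653.41

Result:
id | name   | price  
---+--------+--------
2  | Kettle | 796.7  
3  | Trowel | 1456.77
4  | Marker | 1034.46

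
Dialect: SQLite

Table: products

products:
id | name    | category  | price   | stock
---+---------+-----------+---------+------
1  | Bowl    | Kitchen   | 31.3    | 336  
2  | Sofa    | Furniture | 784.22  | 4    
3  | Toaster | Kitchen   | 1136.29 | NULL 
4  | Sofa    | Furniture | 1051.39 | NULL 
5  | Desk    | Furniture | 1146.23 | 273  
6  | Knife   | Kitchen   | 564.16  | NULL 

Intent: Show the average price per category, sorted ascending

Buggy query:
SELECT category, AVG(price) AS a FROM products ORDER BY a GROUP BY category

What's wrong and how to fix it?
Bug: ORDER BY appears before GROUP BY; SQL clause order requires GROUP BY first

Fix: Move ORDER BY to the end, after GROUP BY

Corrected query:
SELECT category, AVG(price) AS a FROM products GROUP BY category ORDER BY a

Result:
category  | a         
----------+-----------
Kitchen   | 577.25    
Furniture | 993.946667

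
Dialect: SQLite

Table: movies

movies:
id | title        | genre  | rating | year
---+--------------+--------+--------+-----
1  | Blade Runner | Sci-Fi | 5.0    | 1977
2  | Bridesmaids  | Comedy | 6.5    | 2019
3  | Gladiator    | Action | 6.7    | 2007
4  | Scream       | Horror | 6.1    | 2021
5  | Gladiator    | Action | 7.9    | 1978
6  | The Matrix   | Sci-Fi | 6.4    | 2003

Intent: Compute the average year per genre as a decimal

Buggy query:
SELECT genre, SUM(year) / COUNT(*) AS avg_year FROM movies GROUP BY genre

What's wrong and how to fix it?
Bug: Both operands are integers, so '/' performs integer division and truncates

Fix: Multiply by 1.0 (or CAST to REAL) to force floating-point division

Corrected query:
SELECT genre, SUM(year) * 1.0 / COUNT(*) AS avg_year FROM movies GROUP BY genre

Result:
genre  | avg_year
-------+---------
Action | 1992.5  
Comedy | 2019    
Horror | 2021    
Sci-Fi | 1990    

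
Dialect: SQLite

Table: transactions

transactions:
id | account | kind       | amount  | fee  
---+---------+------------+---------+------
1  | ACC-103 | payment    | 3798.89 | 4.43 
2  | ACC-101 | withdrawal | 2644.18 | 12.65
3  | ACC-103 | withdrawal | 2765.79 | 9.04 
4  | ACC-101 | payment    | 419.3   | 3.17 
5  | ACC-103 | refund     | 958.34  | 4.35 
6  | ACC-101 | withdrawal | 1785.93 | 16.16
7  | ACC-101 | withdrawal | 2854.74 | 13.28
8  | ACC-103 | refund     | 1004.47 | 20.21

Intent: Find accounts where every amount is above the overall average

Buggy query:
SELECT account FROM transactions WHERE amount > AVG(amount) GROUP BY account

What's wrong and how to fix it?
Bug: WHERE evaluates per row before aggregation, so AVG() is unavailable

Fix: Compute the overall average in a scalar subquery and compare each group's MIN against it in HAVING

Corrected query:
SELECT account FROM transactions GROUP BY account HAVING MIN(amount) > (SELECT AVG(amount) FROM transactions)

Result:
(no rows)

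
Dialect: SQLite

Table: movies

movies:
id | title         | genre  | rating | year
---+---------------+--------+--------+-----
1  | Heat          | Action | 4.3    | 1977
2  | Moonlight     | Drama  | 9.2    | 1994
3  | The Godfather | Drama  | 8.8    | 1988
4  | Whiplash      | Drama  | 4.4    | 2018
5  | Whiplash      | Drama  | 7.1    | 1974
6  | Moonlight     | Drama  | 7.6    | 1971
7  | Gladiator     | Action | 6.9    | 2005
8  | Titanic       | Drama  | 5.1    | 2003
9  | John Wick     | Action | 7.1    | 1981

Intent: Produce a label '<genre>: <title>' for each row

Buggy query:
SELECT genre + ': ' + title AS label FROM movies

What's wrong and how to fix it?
Bug: '+' is numeric addition; on text columns SQLite converts them to 0 instead of concatenating

Fix: Replace + with || to concatenate text

Corrected query:
SELECT genre || ': ' || title AS label FROM movies

Result:
label               
--------------------
Action: Heat        
Drama: Moonlight    
Drama: The Godfather
Drama: Whiplash     
Drama: Whiplash     
Drama: Moonlight    
Action: Gladiator   
Drama: Titanic      
Action: John Wick   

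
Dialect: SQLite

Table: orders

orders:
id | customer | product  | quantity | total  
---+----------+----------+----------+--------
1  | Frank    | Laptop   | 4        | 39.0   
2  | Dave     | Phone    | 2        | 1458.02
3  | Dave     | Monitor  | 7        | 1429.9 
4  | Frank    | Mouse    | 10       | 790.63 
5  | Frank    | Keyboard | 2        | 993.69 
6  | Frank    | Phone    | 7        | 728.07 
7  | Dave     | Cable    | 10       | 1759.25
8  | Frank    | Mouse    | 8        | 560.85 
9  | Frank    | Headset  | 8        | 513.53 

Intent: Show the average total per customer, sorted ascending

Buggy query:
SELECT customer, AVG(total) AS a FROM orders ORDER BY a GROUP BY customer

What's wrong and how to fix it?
Bug: GROUP BY must precede ORDER BY

Fix: Move ORDER BY to the end, after GROUP BY

Corrected query:
SELECT customer, AVG(total) AS a FROM orders GROUP BY customer ORDER BY a

Result:
customer | a          
---------+------------
Frank    | 604.295    
Dave     | 1549.056667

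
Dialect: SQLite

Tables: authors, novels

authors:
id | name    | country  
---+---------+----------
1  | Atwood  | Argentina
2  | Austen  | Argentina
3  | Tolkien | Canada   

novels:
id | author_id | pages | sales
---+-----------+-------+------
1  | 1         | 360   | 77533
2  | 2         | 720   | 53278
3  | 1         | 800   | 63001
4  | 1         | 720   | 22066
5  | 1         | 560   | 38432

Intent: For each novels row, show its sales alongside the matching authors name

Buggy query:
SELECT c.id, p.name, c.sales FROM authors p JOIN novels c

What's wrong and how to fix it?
Bug: JOIN with no ON clause produces a cartesian product; every novels row pairs with every authors row

Fix: Add ON c.author_id = p.id to the JOIN

Corrected query:
SELECT c.id, p.name, c.sales FROM authors p JOIN novels c ON c.author_id = p.id

Result:
id | name   | sales
---+--------+------
1  | Atwood | 77533
2  | Austen | 53278
3  | Atwood | 63001
4  | Atwood | 22066
5  | Atwood | 38432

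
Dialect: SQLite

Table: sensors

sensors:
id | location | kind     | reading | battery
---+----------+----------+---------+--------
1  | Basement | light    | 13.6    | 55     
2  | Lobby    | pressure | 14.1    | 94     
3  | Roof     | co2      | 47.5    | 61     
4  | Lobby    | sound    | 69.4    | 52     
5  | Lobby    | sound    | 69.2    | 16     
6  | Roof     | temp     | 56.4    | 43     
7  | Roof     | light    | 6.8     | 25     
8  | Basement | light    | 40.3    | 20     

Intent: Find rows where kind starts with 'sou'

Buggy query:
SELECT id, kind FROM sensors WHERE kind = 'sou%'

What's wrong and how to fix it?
Bug: Wildcards only work with LIKE; '=' treats '%' as a literal character

Fix: Use LIKE for wildcard pattern matching

Corrected query:
SELECT id, kind FROM sensors WHERE kind LIKE 'sou%'

Result:
id | kind 
---+------
4  | sound
5  | sound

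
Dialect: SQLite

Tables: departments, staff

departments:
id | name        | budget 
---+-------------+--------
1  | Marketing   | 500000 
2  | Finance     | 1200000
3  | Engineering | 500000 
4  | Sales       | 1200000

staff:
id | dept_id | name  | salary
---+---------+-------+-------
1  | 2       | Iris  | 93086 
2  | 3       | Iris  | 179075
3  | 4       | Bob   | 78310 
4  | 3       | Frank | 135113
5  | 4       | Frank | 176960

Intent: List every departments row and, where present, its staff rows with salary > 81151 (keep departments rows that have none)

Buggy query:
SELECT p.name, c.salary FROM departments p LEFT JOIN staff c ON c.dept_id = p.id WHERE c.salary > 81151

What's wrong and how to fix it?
Bug: Filtering c.salary in WHERE discards the NULL rows produced by LEFT JOIN, turning it into an inner join

Fix: Put 'c.salary > 81151' in the JOIN's ON clause instead of WHERE

Corrected query:
SELECT p.name, c.salary FROM departments p LEFT JOIN staff c ON c.dept_id = p.id AND c.salary > 81151

Result:
name        | salary
------------+-------
Marketing   | NULL  
Finance     | 93086 
Engineering | 135113
Engineering | 179075
Sales       | 176960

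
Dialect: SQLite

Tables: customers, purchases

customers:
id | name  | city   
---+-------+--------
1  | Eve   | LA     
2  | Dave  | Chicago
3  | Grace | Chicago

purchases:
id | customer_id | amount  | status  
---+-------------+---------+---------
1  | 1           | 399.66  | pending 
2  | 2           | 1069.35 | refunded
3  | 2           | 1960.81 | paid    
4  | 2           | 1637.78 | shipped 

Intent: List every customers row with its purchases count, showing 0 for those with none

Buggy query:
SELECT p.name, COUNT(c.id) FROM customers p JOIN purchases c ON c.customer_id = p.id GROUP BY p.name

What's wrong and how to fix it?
Bug: An inner join excludes parents with zero children

Fix: Use LEFT JOIN so parents without children still appear (COUNT(c.id) gives 0)

Corrected query:
SELECT p.name, COUNT(c.id) FROM customers p LEFT JOIN purchases c ON c.customer_id = p.id GROUP BY p.name

Result:
name  | COUNT(c.id)
------+------------
Dave  | 3          
Eve   | 1          
Grace | 0          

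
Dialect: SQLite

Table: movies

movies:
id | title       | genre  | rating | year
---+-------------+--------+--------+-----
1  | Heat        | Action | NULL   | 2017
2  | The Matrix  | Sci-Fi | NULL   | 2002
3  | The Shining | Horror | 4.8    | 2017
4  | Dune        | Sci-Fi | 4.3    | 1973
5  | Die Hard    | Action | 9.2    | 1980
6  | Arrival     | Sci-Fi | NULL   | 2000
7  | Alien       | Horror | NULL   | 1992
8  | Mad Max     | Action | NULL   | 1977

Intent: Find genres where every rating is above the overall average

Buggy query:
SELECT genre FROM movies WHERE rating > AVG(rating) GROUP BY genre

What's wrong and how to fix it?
Bug: WHERE evaluates per row before aggregation, so AVG() is unavailable

Fix: Use a subquery for AVG and a HAVING MIN(...) filter so the condition holds for every row in the group

Corrected query:
SELECT genre FROM movies GROUP BY genre HAVING MIN(rating) > (SELECT AVG(rating) FROM movies)

Result:
genre 
------
Action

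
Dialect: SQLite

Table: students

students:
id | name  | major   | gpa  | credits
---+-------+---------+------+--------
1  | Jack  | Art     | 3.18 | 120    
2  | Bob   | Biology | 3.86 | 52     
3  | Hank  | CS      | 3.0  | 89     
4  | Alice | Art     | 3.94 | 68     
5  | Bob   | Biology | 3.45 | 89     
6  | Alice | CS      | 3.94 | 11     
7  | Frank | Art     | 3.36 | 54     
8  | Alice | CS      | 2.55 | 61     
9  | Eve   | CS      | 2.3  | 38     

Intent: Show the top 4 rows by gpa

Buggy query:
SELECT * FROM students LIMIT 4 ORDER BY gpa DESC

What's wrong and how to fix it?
Bug: ORDER BY cannot follow LIMIT; LIMIT is the final clause

Fix: Sort with ORDER BY, then apply LIMIT

Corrected query:
SELECT * FROM students ORDER BY gpa DESC LIMIT 4

Result:
id | name  | major   | gpa  | credits
---+-------+---------+------+--------
4  | Alice | Art     | 3.94 | 68     
6  | Alice | CS      | 3.94 | 11     
2  | Bob   | Biology | 3.86 | 52     
5  | Bob   | Biology | 3.45 | 89     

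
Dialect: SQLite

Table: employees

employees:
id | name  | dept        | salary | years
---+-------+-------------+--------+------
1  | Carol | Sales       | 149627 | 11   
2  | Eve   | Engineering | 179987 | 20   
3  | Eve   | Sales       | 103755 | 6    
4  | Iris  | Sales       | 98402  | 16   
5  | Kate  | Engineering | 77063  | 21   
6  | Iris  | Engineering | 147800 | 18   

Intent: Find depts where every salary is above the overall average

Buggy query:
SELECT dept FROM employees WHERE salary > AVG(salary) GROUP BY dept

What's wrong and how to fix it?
Bug: WHERE evaluates per row before aggregation, so AVG() is unavailable

Fix: Use a subquery for AVG and a HAVING MIN(...) filter so the condition holds for every row in the group

Corrected query:
SELECT dept FROM employees GROUP BY dept HAVING MIN(salary) > (SELECT AVG(salary) FROM employees)

Result:
(no rows)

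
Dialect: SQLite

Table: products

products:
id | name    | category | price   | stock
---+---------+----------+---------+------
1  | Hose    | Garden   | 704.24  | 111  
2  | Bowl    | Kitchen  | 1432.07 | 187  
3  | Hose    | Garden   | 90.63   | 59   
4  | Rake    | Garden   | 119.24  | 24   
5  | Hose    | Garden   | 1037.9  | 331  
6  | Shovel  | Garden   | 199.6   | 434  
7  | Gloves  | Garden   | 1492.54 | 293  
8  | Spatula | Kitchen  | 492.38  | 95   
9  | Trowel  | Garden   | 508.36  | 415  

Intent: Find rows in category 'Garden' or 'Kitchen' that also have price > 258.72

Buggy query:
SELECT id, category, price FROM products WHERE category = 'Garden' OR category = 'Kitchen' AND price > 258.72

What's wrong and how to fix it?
Bug: Without parentheses, AND is evaluated before OR, so the price filter only applies to the 'Kitchen' branch

Fix: Add parentheses around the OR so the AND applies to both alternatives

Corrected query:
SELECT id, category, price FROM products WHERE (category = 'Garden' OR category = 'Kitchen') AND price > 258.72

Result:
id | category | price  
---+----------+--------
1  | Garden   | 704.24 
2  | Kitchen  | 1432.07
5  | Garden   | 1037.9 
7  | Garden   | 1492.54
8  | Kitchen  | 492.38 
9  | Garden   | 508.36 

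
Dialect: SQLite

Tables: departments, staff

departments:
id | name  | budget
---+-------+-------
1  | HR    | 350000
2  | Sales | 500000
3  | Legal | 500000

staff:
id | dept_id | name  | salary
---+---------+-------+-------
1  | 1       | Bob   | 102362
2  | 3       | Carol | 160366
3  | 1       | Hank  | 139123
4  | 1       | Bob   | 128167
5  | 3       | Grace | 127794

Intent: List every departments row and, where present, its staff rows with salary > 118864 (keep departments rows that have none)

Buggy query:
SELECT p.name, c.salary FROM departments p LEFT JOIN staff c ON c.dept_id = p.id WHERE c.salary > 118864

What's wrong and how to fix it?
Bug: Filtering c.salary in WHERE discards the NULL rows produced by LEFT JOIN, turning it into an inner join

Fix: Put 'c.salary > 118864' in the JOIN's ON clause instead of WHERE

Corrected query:
SELECT p.name, c.salary FROM departments p LEFT JOIN staff c ON c.dept_id = p.id AND c.salary > 118864

Result:
name  | salary
------+-------
HR    | 128167
HR    | 139123
Sales | NULL  
Legal | 127794
Legal | 160366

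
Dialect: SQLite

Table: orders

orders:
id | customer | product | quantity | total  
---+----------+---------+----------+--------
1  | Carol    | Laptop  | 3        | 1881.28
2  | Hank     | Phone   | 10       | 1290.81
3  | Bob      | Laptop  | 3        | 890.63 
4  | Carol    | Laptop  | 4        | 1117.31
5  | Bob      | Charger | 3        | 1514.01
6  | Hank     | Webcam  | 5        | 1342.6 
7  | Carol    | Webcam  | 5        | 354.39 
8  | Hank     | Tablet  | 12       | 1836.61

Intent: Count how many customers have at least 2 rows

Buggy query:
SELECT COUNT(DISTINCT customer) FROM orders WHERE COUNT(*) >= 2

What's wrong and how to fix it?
Bug: WHERE filters individual rows, not groups, so a group-level COUNT is invalid there

Fix: Use a subquery that GROUPs and filters with HAVING, then count its rows

Corrected query:
SELECT COUNT(*) FROM (SELECT customer FROM orders GROUP BY customer HAVING COUNT(*) >= 2)

Result:
COUNT(*)
--------
3       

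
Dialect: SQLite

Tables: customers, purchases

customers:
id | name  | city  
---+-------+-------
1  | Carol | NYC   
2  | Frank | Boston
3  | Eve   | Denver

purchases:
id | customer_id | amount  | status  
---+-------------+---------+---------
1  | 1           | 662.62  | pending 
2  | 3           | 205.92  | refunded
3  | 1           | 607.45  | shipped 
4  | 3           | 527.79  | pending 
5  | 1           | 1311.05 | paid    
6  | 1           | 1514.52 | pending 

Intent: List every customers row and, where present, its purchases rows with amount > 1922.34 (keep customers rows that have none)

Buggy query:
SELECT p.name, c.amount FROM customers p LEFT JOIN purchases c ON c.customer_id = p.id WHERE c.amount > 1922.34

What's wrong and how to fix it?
Bug: Filtering c.amount in WHERE discards the NULL rows produced by LEFT JOIN, turning it into an inner join

Fix: Put 'c.amount > 1922.34' in the JOIN's ON clause instead of WHERE

Corrected query:
SELECT p.name, c.amount FROM customers p LEFT JOIN purchases c ON c.customer_id = p.id AND c.amount > 1922.34

Result:
name  | amount
------+-------
Carol | NULL  
Frank | NULL  
Eve   | NULL  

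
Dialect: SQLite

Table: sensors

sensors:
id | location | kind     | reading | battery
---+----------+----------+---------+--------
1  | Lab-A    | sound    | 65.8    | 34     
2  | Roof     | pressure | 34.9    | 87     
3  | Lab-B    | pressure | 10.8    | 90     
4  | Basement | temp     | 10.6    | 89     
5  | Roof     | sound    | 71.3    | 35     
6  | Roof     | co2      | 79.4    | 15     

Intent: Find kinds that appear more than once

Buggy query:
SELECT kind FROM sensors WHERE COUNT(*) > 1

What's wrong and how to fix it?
Bug: COUNT(*) is an aggregate and cannot be used in WHERE

Fix: GROUP BY kind, then filter groups with HAVING COUNT(*) > 1

Corrected query:
SELECT kind FROM sensors GROUP BY kind HAVING COUNT(*) > 1

Result:
kind    
--------
pressure
sound   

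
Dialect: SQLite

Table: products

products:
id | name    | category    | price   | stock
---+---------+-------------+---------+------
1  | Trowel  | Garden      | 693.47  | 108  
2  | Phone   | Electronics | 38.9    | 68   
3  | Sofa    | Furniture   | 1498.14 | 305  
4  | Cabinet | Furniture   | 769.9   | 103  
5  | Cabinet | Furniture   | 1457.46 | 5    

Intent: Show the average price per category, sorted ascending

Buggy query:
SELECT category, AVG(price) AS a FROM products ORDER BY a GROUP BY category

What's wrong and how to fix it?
Bug: ORDER BY appears before GROUP BY; SQL clause order requires GROUP BY first

Fix: Move ORDER BY to the end, after GROUP BY

Corrected query:
SELECT category, AVG(price) AS a FROM products GROUP BY category ORDER BY a

Result:
category    | a          
------------+------------
Electronics | 38.9       
Garden      | 693.47     
Furniture   | 1241.833333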